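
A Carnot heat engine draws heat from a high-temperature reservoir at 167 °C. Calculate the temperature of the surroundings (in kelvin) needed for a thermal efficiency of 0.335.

T_C ≈ 292.7 K

T_H = 167 °C → 167 + 273.15 = 440.15 K.
From η = 1 − T_C/T_H, T_C = T_H·(1 − η) = 440.15 × (1 − 0.335) = 292.7 K.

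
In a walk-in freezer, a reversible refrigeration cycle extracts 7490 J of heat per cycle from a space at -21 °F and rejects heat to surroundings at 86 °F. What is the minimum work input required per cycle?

T_H = 86 °F → (86 − 32) × 5/9 = 30.00 °C = 303.15 K.
T_C = -21 °F → (-21 − 32) × 5/9 = -29.44 °C = 243.71 K.
Carnot COP: COP_R = T_C/(T_H − T_C) = 243.71/59.44 = 4.0997.
W = Q_C/COP_R = 7490/4.0997 = 1827 J.

W_in ≈ 1827 J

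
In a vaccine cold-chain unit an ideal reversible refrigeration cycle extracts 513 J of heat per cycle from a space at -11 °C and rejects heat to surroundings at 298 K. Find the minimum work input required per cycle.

W_in ≈ 70.2 J

T_C = -11 °C → -11 + 273.15 = 262.15 K.
For a reversible refrigerator, COP_R = T_C/(T_H − T_C) = 262.15/35.85 = 7.3124.
W = Q_C/COP_R = 513/7.3124 = 70.2 J.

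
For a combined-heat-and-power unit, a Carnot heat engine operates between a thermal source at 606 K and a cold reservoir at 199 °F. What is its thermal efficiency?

η ≈ 0.396

T_C = 199 °F → (199 − 32) × 5/9 = 92.78 °C = 365.93 K.
η_rev = 1 − T_C/T_H = 1 − 365.93/606.00 = 0.396.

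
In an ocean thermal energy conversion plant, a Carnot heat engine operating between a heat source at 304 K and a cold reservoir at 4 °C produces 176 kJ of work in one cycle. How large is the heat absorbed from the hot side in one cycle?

Q_H ≈ 1993 kJ

T_C = 4 °C → 4 + 273.15 = 277.15 K.
Since the cycle is reversible, η = 1 − T_C/T_H = 1 − 277.15/304.00 = 0.0883.
Q_H = W/η = 176/0.0883 = 1993 kJ.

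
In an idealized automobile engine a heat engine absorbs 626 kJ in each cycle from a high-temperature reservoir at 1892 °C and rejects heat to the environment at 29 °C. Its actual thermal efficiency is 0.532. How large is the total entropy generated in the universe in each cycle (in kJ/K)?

ΔS_univ ≈ 0.680 kJ/K

T_H = 1892 °C → 1892 + 273.15 = 2165.15 K.
T_C = 29 °C → 29 + 273.15 = 302.15 K.
W = η·Q_H = 0.532 × 626 = 333.0 kJ, so Q_C = Q_H − W = 293.0 kJ.
The hot reservoir loses entropy Q_H/T_H = 626/2165.15 = 0.2891 kJ/K; the cold reservoir gains Q_C/T_C = 293.0/302.15 = 0.9696 kJ/K.
ΔS_univ = −Q_H/T_H + Q_C/T_C = 0.680 kJ/K (> 0, since η = 0.532 < η_Carnot = 0.860).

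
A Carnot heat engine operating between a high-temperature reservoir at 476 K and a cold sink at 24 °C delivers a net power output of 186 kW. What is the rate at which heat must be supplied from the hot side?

Q̇_H ≈ 495 kW

T_C = 24 °C → 24 + 273.15 = 297.15 K.
η_rev = 1 − T_C/T_H = 1 − 297.15/476.00 = 0.3757.
Q_H = W/η = 186/0.3757 = 495 kW.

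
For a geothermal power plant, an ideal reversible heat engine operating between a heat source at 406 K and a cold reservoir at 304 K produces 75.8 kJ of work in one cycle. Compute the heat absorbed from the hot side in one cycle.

For a reversible engine, η = 1 − T_C/T_H = 1 − 304.00/406.00 = 0.2512.
Q_H = W/η = 75.8/0.2512 = 302 kJ.

Q_H ≈ 302 kJ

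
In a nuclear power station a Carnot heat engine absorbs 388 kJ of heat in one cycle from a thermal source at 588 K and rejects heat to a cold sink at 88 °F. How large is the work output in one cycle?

T_C = 88 °F → (88 − 32) × 5/9 = 31.11 °C = 304.26 K.
Since the cycle is reversible, η = 1 − T_C/T_H = 1 − 304.26/588.00 = 0.4825.
W = η·Q_H = 0.4825 × 388 = 187 kJ.

W ≈ 187 kJ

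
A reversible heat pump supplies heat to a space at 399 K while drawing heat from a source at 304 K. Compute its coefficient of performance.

For a reversible heat pump, COP_HP = T_H/(T_H − T_C) = 399.00/(399.00 − 304.00) = 4.200.

COP_HP ≈ 4.200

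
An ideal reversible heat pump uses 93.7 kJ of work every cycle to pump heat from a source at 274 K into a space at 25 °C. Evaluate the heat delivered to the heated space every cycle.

T_H = 25 °C → 25 + 273.15 = 298.15 K.
COP_HP = T_H/(T_H − T_C) = 298.15/24.15 = 12.3458.
Q_H = COP_HP · W = 12.3458 × 93.7 = 1157 kJ.

Q_H ≈ 1157 kJ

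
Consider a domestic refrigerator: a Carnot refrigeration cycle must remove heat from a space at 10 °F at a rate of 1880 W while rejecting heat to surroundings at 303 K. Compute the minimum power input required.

Ẇ_in ≈ 303.1 W

T_C = 10 °F → (10 − 32) × 5/9 = -12.22 °C = 260.93 K.
For a reversible refrigerator, COP_R = T_C/(T_H − T_C) = 260.93/42.07 = 6.2019.
W = Q_C/COP_R = 1880/6.2019 = 303.1 W.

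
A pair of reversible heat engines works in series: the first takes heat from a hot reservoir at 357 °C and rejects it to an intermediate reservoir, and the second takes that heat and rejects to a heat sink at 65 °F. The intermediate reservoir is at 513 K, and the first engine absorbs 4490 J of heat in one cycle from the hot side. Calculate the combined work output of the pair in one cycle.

W_total ≈ 2410 J

T_H = 357 °C → 357 + 273.15 = 630.15 K.
T_C = 65 °F → (65 − 32) × 5/9 = 18.33 °C = 291.48 K.
Two reversible stages in series are equivalent to a single Carnot engine between T_H and T_C, so η_total = 1 − T_C/T_H = 1 − 291.48/630.15 = 0.5374.
W_total = η_total · Q_H = 0.5374 × 4490 = 2410 J.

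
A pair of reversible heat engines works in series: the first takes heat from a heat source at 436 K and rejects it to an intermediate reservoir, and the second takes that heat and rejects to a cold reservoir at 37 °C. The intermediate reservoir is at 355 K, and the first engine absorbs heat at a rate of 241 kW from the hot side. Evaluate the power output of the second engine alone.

T_C = 37 °C → 37 + 273.15 = 310.15 K.
Heat entering the second stage: Q_m = Q_H·(T_m/T_H) = 241 × 355.00/436.00 = 196.2 kW.
Second-stage efficiency η₂ = 1 − T_C/T_m = 1 − 310.15/355.00 = 0.1263, so W₂ = η₂·Q_m = 24.79 kW.

Ẇ₂ ≈ 24.79 kW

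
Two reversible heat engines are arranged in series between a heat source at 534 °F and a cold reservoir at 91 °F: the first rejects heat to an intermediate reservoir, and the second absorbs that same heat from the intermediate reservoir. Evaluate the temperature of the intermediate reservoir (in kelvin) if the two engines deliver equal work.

T_m ≈ 429 K

T_H = 534 °F → (534 − 32) × 5/9 = 278.89 °C = 552.04 K.
T_C = 91 °F → (91 − 32) × 5/9 = 32.78 °C = 305.93 K.
For reversible stages Q_m = Q_H·(T_m/T_H). Setting W₁ = Q_H(1 − T_m/T_H) equal to W₂ = Q_m(1 − T_C/T_m) = Q_H·(T_m − T_C)/T_H gives T_H − T_m = T_m − T_C, so T_m = (T_H + T_C)/2 = (552.04 + 305.93)/2 = 429 K.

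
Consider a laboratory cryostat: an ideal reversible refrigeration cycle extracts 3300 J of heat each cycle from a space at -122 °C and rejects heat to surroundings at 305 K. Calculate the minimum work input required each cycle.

W_in ≈ 3360 J

T_C = -122 °C → -122 + 273.15 = 151.15 K.
Carnot COP: COP_R = T_C/(T_H − T_C) = 151.15/153.85 = 0.9825.
W = Q_C/COP_R = 3300/0.9825 = 3360 J.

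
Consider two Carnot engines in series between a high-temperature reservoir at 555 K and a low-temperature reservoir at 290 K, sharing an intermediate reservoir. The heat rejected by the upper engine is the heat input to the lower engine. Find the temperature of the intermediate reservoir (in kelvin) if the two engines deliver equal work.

For reversible stages Q_m = Q_H·(T_m/T_H). Setting W₁ = Q_H(1 − T_m/T_H) equal to W₂ = Q_m(1 − T_C/T_m) = Q_H·(T_m − T_C)/T_H gives T_H − T_m = T_m − T_C, so T_m = (T_H + T_C)/2 = (555.00 + 290.00)/2 = 422 K.

T_m ≈ 422 K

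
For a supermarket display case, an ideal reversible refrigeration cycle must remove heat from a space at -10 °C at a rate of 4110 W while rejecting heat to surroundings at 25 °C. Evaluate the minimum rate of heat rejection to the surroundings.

T_H = 25 °C → 25 + 273.15 = 298.15 K.
T_C = -10 °C → -10 + 273.15 = 263.15 K.
For a reversible cycle Q_H/Q_C = T_H/T_C, so Q_H = Q_C·T_H/T_C = 4110 × 298.15/263.15 = 4660 W.

Q̇_H ≈ 4660 W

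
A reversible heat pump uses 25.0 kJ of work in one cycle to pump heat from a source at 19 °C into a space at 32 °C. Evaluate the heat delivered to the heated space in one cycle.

T_H = 32 °C → 32 + 273.15 = 305.15 K.
T_C = 19 °C → 19 + 273.15 = 292.15 K.
COP_HP = T_H/(T_H − T_C) = 305.15/13.00 = 23.4731.
Q_H = COP_HP · W = 23.4731 × 25.0 = 587 kJ.

Q_H ≈ 587 kJ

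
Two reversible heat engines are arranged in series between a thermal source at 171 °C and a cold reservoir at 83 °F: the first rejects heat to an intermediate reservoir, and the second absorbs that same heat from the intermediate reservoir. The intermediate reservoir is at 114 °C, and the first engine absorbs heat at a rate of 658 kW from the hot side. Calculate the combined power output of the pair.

Ẇ_total ≈ 211 kW

T_H = 171 °C → 171 + 273.15 = 444.15 K.
T_C = 83 °F → (83 − 32) × 5/9 = 28.33 °C = 301.48 K.
Two reversible stages in series are equivalent to a single Carnot engine between T_H and T_C, so η_total = 1 − T_C/T_H = 1 − 301.48/444.15 = 0.3212.
W_total = η_total · Q_H = 0.3212 × 658 = 211 kW.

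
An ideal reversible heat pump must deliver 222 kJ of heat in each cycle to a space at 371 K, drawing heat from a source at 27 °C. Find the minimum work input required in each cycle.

W_in ≈ 42.4 kJ

T_C = 27 °C → 27 + 273.15 = 300.15 K.
COP_HP = T_H/(T_H − T_C) = 371.00/70.85 = 5.2364.
W = Q_H/COP_HP = 222/5.2364 = 42.4 kJ.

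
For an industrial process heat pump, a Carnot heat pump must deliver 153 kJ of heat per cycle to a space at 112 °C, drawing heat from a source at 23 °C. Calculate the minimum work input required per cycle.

W_in ≈ 35.4 kJ

T_H = 112 °C → 112 + 273.15 = 385.15 K.
T_C = 23 °C → 23 + 273.15 = 296.15 K.
The Carnot heat-pump COP is COP_HP = T_H/(T_H − T_C) = 385.15/89.00 = 4.3275.
W = Q_H/COP_HP = 153/4.3275 = 35.4 kJ.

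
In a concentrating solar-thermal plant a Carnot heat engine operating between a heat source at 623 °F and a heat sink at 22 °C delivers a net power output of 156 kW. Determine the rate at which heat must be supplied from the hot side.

T_H = 623 °F → (623 − 32) × 5/9 = 328.33 °C = 601.48 K.
T_C = 22 °C → 22 + 273.15 = 295.15 K.
Since the cycle is reversible, η = 1 − T_C/T_H = 1 − 295.15/601.48 = 0.5093.
Q_H = W/η = 156/0.5093 = 306 kW.

Q̇_H ≈ 306 kW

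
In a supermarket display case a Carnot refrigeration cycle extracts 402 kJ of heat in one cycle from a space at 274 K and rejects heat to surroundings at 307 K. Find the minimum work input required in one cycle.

Carnot COP: COP_R = T_C/(T_H − T_C) = 274.00/33.00 = 8.3030.
W = Q_C/COP_R = 402/8.3030 = 48.4 kJ.

W_in ≈ 48.4 kJ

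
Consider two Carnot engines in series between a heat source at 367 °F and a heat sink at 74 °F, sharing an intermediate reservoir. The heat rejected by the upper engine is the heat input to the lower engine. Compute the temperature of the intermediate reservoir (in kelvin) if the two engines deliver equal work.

T_H = 367 °F → (367 − 32) × 5/9 = 186.11 °C = 459.26 K.
T_C = 74 °F → (74 − 32) × 5/9 = 23.33 °C = 296.48 K.
For reversible stages Q_m = Q_H·(T_m/T_H). Setting W₁ = Q_H(1 − T_m/T_H) equal to W₂ = Q_m(1 − T_C/T_m) = Q_H·(T_m − T_C)/T_H gives T_H − T_m = T_m − T_C, so T_m = (T_H + T_C)/2 = (459.26 + 296.48)/2 = 377.9 K.

T_m ≈ 377.9 K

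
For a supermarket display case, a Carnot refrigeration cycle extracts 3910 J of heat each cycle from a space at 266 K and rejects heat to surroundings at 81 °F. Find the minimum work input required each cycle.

W_in ≈ 505 J

T_H = 81 °F → (81 − 32) × 5/9 = 27.22 °C = 300.37 K.
Carnot COP: COP_R = T_C/(T_H − T_C) = 266.00/34.37 = 7.7388.
W = Q_C/COP_R = 3910/7.7388 = 505 J.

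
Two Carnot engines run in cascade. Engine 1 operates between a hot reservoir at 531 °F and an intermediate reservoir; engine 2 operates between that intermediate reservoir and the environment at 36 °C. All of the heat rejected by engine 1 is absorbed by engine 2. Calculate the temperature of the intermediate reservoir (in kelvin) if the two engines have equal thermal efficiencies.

T_m ≈ 412 K

T_H = 531 °F → (531 − 32) × 5/9 = 277.22 °C = 550.37 K.
T_C = 36 °C → 36 + 273.15 = 309.15 K.
Equal efficiencies require 1 − T_m/T_H = 1 − T_C/T_m, i.e. T_m/T_H = T_C/T_m, so T_m = √(T_H·T_C) = √(550.37 × 309.15) = 412 K.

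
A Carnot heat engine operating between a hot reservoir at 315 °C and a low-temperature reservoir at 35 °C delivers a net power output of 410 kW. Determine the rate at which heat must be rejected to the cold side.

Q̇_C ≈ 451 kW

T_H = 315 °C → 315 + 273.15 = 588.15 K.
T_C = 35 °C → 35 + 273.15 = 308.15 K.
For a reversible engine, η = 1 − T_C/T_H = 1 − 308.15/588.15 = 0.4761.
Since Q_C/Q_H = T_C/T_H and Q_H = W/η, Q_C = W·T_C/(T_H − T_C) = 410 × 308.15/280.00 = 451 kW.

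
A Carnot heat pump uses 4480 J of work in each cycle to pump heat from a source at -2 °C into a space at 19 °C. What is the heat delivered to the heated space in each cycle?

T_H = 19 °C → 19 + 273.15 = 292.15 K.
T_C = -2 °C → -2 + 273.15 = 271.15 K.
For a reversible heat pump, COP_HP = T_H/(T_H − T_C) = 292.15/21.00 = 13.9119.
Q_H = COP_HP · W = 13.9119 × 4480 = 62330 J.

Q_H ≈ 62330 J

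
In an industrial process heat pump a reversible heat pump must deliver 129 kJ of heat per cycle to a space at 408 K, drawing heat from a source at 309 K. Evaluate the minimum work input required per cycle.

The Carnot heat-pump COP is COP_HP = T_H/(T_H − T_C) = 408.00/99.00 = 4.1212.
W = Q_H/COP_HP = 129/4.1212 = 31.3 kJ.

W_in ≈ 31.3 kJ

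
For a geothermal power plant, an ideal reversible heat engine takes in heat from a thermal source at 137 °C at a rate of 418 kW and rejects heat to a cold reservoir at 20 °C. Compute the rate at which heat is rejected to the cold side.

Q̇_C ≈ 299 kW

T_H = 137 °C → 137 + 273.15 = 410.15 K.
T_C = 20 °C → 20 + 273.15 = 293.15 K.
Carnot efficiency: η = 1 − T_C/T_H = 1 − 293.15/410.15 = 0.2853.
For a reversible cycle Q_C/Q_H = T_C/T_H, so Q_C = 418 × 293.15/410.15 = 299 kW.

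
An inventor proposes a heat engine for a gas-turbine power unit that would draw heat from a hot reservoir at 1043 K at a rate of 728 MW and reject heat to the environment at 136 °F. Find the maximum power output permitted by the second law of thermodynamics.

T_C = 136 °F → (136 − 32) × 5/9 = 57.78 °C = 330.93 K.
By the Carnot theorem, η_max = 1 − T_C/T_H = 1 − 330.93/1043.00 = 0.6827.
W_max = η_max · Q_H = 0.6827 × 728 = 497 MW.

Ẇ_max ≈ 497 MW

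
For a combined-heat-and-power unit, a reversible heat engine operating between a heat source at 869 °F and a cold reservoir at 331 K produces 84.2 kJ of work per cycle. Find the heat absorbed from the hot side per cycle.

Q_H ≈ 153 kJ

T_H = 869 °F → (869 − 32) × 5/9 = 465.00 °C = 738.15 K.
The Carnot efficiency is η = 1 − T_C/T_H = 1 − 331.00/738.15 = 0.5516.
Q_H = W/η = 84.2/0.5516 = 153 kJ.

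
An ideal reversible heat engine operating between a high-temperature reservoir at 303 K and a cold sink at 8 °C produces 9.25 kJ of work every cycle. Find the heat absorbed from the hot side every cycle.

Q_H ≈ 128 kJ

T_C = 8 °C → 8 + 273.15 = 281.15 K.
Carnot efficiency: η = 1 − T_C/T_H = 1 − 281.15/303.00 = 0.0721.
Q_H = W/η = 9.25/0.0721 = 128 kJ.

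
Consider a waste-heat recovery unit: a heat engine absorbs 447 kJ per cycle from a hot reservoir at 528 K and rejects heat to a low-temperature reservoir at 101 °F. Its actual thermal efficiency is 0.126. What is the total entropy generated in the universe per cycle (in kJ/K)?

T_C = 101 °F → (101 − 32) × 5/9 = 38.33 °C = 311.48 K.
W = η·Q_H = 0.126 × 447 = 56.32 kJ, so Q_C = Q_H − W = 390.7 kJ.
Entropy balance on the reservoirs: −Q_H/T_H = -0.8466 kJ/K, +Q_C/T_C = 1.254 kJ/K.
ΔS_univ = −Q_H/T_H + Q_C/T_C = 0.4077 kJ/K (> 0, since η = 0.126 < η_Carnot = 0.410).

ΔS_univ ≈ 0.4077 kJ/K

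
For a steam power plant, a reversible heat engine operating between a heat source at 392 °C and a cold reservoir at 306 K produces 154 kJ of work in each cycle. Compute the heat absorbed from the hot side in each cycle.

Q_H ≈ 285 kJ

T_H = 392 °C → 392 + 273.15 = 665.15 K.
η_rev = 1 − T_C/T_H = 1 − 306.00/665.15 = 0.5400.
Q_H = W/η = 154/0.5400 = 285 kJ.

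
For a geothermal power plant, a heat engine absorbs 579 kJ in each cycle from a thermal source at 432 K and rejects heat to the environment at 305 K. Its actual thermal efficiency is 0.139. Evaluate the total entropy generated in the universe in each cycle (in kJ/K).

ΔS_univ ≈ 0.294 kJ/K

W = η·Q_H = 0.139 × 579 = 80.48 kJ, so Q_C = Q_H − W = 498.5 kJ.
Reservoir entropy changes: ΔS_H = −Q_H/T_H = −579/432.00 = -1.340 kJ/K and ΔS_C = +Q_C/T_C = 498.5/305.00 = 1.634 kJ/K.
ΔS_univ = −Q_H/T_H + Q_C/T_C = 0.294 kJ/K (> 0, since η = 0.139 < η_Carnot = 0.294).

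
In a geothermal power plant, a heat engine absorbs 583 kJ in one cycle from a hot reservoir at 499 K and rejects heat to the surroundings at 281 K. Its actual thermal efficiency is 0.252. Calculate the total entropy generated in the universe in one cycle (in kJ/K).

ΔS_univ ≈ 0.384 kJ/K

W = η·Q_H = 0.252 × 583 = 146.9 kJ, so Q_C = Q_H − W = 436.1 kJ.
The hot reservoir loses entropy Q_H/T_H = 583/499.00 = 1.168 kJ/K; the cold reservoir gains Q_C/T_C = 436.1/281.00 = 1.552 kJ/K.
ΔS_univ = −Q_H/T_H + Q_C/T_C = 0.384 kJ/K (> 0, since η = 0.252 < η_Carnot = 0.437).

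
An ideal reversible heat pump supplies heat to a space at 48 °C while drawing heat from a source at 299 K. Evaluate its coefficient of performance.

COP_HP ≈ 14.5

T_H = 48 °C → 48 + 273.15 = 321.15 K.
The Carnot heat-pump COP is COP_HP = T_H/(T_H − T_C) = 321.15/(321.15 − 299.00) = 14.5.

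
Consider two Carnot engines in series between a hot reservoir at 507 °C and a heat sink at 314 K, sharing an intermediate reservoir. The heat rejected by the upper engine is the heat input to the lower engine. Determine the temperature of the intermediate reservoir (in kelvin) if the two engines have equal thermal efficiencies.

T_H = 507 °C → 507 + 273.15 = 780.15 K.
Equal efficiencies require 1 − T_m/T_H = 1 − T_C/T_m, i.e. T_m/T_H = T_C/T_m, so T_m = √(T_H·T_C) = √(780.15 × 314.00) = 494.9 K.

T_m ≈ 494.9 K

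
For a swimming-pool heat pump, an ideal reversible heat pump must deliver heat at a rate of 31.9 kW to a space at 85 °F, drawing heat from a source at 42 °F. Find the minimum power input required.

Ẇ_in ≈ 2.52 kW

T_H = 85 °F → (85 − 32) × 5/9 = 29.44 °C = 302.59 K.
T_C = 42 °F → (42 − 32) × 5/9 = 5.56 °C = 278.71 K.
The Carnot heat-pump COP is COP_HP = T_H/(T_H − T_C) = 302.59/23.89 = 12.6667.
W = Q_H/COP_HP = 31.9/12.6667 = 2.52 kW.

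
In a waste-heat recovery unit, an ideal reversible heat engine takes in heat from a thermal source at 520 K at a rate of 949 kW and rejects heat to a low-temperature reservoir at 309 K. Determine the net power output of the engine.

η_rev = 1 − T_C/T_H = 1 − 309.00/520.00 = 0.4058.
W = η·Q_H = 0.4058 × 949 = 385 kW.

Ẇ ≈ 385 kW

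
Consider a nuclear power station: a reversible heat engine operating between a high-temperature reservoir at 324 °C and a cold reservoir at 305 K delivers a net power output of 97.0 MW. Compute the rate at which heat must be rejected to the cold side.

T_H = 324 °C → 324 + 273.15 = 597.15 K.
The Carnot efficiency is η = 1 − T_C/T_H = 1 − 305.00/597.15 = 0.4892.
Since Q_C/Q_H = T_C/T_H and Q_H = W/η, Q_C = W·T_C/(T_H − T_C) = 97.0 × 305.00/292.15 = 101.3 MW.

Q̇_C ≈ 101.3 MW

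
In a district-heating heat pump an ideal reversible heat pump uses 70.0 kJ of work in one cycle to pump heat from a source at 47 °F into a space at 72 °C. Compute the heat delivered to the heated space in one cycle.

Q_H ≈ 379.5 kJ

T_H = 72 °C → 72 + 273.15 = 345.15 K.
T_C = 47 °F → (47 − 32) × 5/9 = 8.33 °C = 281.48 K.
The Carnot heat-pump COP is COP_HP = T_H/(T_H − T_C) = 345.15/63.67 = 5.4212.
Q_H = COP_HP · W = 5.4212 × 70.0 = 379.5 kJ.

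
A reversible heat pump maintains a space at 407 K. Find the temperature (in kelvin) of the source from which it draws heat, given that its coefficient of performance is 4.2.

T_C ≈ 310 K

COP_HP = T_H/(T_H − T_C) ⇒ T_C = T_H·(COP_HP − 1)/COP_HP = 407.00 × (4.2 − 1)/4.2 = 310 K.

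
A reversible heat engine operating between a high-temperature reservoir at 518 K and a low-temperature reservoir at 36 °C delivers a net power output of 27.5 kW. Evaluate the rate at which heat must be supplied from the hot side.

T_C = 36 °C → 36 + 273.15 = 309.15 K.
η_rev = 1 − T_C/T_H = 1 − 309.15/518.00 = 0.4032.
Q_H = W/η = 27.5/0.4032 = 68.2 kW.

Q̇_H ≈ 68.2 kW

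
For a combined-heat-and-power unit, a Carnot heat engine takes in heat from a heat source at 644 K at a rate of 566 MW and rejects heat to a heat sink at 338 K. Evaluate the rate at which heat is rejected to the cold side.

Q̇_C ≈ 297 MW

Carnot efficiency: η = 1 − T_C/T_H = 1 − 338.00/644.00 = 0.4752.
For a reversible cycle Q_C/Q_H = T_C/T_H, so Q_C = 566 × 338.00/644.00 = 297 MW.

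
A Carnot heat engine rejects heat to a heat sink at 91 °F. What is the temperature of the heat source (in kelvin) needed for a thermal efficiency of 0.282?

T_H ≈ 426 K

T_C = 91 °F → (91 − 32) × 5/9 = 32.78 °C = 305.93 K.
From η = 1 − T_C/T_H, solving for T_H gives T_H = T_C/(1 − η) = 305.93/(1 − 0.282) = 426 K.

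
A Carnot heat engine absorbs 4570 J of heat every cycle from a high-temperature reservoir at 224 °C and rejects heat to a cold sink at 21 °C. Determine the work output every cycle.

T_H = 224 °C → 224 + 273.15 = 497.15 K.
T_C = 21 °C → 21 + 273.15 = 294.15 K.
Carnot efficiency: η = 1 − T_C/T_H = 1 − 294.15/497.15 = 0.4083.
W = η·Q_H = 0.4083 × 4570 = 1870 J.

W ≈ 1870 J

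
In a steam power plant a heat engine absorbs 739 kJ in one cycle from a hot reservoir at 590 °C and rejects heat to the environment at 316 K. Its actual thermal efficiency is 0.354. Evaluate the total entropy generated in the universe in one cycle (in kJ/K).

T_H = 590 °C → 590 + 273.15 = 863.15 K.
W = η·Q_H = 0.354 × 739 = 261.6 kJ, so Q_C = Q_H − W = 477.4 kJ.
The hot reservoir loses entropy Q_H/T_H = 739/863.15 = 0.8562 kJ/K; the cold reservoir gains Q_C/T_C = 477.4/316.00 = 1.511 kJ/K.
ΔS_univ = −Q_H/T_H + Q_C/T_C = 0.6546 kJ/K (> 0, since η = 0.354 < η_Carnot = 0.634).

ΔS_univ ≈ 0.6546 kJ/K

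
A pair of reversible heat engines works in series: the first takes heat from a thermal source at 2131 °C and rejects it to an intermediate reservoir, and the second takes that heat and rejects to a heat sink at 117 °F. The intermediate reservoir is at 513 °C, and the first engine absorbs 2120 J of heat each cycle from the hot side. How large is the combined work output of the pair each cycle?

W_total ≈ 1840 J

T_H = 2131 °C → 2131 + 273.15 = 2404.15 K.
T_C = 117 °F → (117 − 32) × 5/9 = 47.22 °C = 320.37 K.
Two reversible stages in series are equivalent to a single Carnot engine between T_H and T_C, so η_total = 1 − T_C/T_H = 1 − 320.37/2404.15 = 0.8667.
W_total = η_total · Q_H = 0.8667 × 2120 = 1840 J.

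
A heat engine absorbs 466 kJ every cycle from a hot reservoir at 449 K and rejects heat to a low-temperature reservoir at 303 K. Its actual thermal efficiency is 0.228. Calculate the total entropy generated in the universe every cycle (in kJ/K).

ΔS_univ ≈ 0.149 kJ/K

W = η·Q_H = 0.228 × 466 = 106.2 kJ, so Q_C = Q_H − W = 359.8 kJ.
The hot reservoir loses entropy Q_H/T_H = 466/449.00 = 1.038 kJ/K; the cold reservoir gains Q_C/T_C = 359.8/303.00 = 1.187 kJ/K.
ΔS_univ = −Q_H/T_H + Q_C/T_C = 0.149 kJ/K (> 0, since η = 0.228 < η_Carnot = 0.325).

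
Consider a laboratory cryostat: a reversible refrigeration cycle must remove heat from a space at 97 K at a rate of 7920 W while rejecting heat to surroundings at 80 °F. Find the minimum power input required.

Ẇ_in ≈ 16560 W

T_H = 80 °F → (80 − 32) × 5/9 = 26.67 °C = 299.82 K.
Carnot COP: COP_R = T_C/(T_H − T_C) = 97.00/202.82 = 0.4783.
W = Q_C/COP_R = 7920/0.4783 = 16560 W.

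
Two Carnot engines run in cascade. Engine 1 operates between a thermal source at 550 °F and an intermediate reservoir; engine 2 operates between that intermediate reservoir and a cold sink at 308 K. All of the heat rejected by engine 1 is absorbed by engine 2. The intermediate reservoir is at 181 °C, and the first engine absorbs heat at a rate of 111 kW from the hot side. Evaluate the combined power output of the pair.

Ẇ_total ≈ 50.1 kW

T_H = 550 °F → (550 − 32) × 5/9 = 287.78 °C = 560.93 K.
Two reversible stages in series are equivalent to a single Carnot engine between T_H and T_C, so η_total = 1 − T_C/T_H = 1 − 308.00/560.93 = 0.4509.
W_total = η_total · Q_H = 0.4509 × 111 = 50.1 kW.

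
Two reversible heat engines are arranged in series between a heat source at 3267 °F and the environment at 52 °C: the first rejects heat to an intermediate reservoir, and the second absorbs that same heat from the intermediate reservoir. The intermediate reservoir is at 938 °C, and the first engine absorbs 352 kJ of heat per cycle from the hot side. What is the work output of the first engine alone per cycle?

W₁ ≈ 146 kJ

T_H = 3267 °F → (3267 − 32) × 5/9 = 1797.22 °C = 2070.37 K.
T_C = 52 °C → 52 + 273.15 = 325.15 K.
T_m = 938 °C → 938 + 273.15 = 1211.15 K.
First-stage efficiency η₁ = 1 − T_m/T_H = 1 − 1211.15/2070.37 = 0.4150.
W₁ = η₁·Q_H = 0.4150 × 352 = 146 kJ.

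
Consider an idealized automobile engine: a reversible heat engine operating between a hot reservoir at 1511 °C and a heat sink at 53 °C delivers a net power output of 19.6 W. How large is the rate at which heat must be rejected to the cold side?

T_H = 1511 °C → 1511 + 273.15 = 1784.15 K.
T_C = 53 °C → 53 + 273.15 = 326.15 K.
η_rev = 1 − T_C/T_H = 1 − 326.15/1784.15 = 0.8172.
Since Q_C/Q_H = T_C/T_H and Q_H = W/η, Q_C = W·T_C/(T_H − T_C) = 19.6 × 326.15/1458.00 = 4.38 W.

Q̇_C ≈ 4.38 W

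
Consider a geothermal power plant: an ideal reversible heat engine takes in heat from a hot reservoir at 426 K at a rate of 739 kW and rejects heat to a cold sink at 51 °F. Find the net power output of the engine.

T_C = 51 °F → (51 − 32) × 5/9 = 10.56 °C = 283.71 K.
η_rev = 1 − T_C/T_H = 1 − 283.71/426.00 = 0.3340.
W = η·Q_H = 0.3340 × 739 = 246.8 kW.

Ẇ ≈ 246.8 kW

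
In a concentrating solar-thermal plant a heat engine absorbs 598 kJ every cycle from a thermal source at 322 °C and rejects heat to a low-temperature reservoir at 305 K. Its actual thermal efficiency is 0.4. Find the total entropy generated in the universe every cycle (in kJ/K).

T_H = 322 °C → 322 + 273.15 = 595.15 K.
W = η·Q_H = 0.4 × 598 = 239.2 kJ, so Q_C = Q_H − W = 358.8 kJ.
Entropy balance on the reservoirs: −Q_H/T_H = -1.005 kJ/K, +Q_C/T_C = 1.176 kJ/K.
ΔS_univ = −Q_H/T_H + Q_C/T_C = 0.172 kJ/K (> 0, since η = 0.4 < η_Carnot = 0.488).

ΔS_univ ≈ 0.172 kJ/K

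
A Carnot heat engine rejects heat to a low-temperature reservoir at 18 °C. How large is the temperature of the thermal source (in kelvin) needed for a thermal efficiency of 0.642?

T_H ≈ 813 K

T_C = 18 °C → 18 + 273.15 = 291.15 K.
From η = 1 − T_C/T_H, solving for T_H gives T_H = T_C/(1 − η) = 291.15/(1 − 0.642) = 813 K.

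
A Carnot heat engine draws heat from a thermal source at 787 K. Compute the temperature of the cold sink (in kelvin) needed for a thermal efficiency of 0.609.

T_C ≈ 308 K

From η = 1 − T_C/T_H, T_C = T_H·(1 − η) = 787.00 × (1 − 0.609) = 308 K.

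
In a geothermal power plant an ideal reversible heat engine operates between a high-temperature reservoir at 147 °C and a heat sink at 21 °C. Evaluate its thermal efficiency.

η ≈ 0.300

T_H = 147 °C → 147 + 273.15 = 420.15 K.
T_C = 21 °C → 21 + 273.15 = 294.15 K.
The Carnot efficiency is η = 1 − T_C/T_H = 1 − 294.15/420.15 = 0.300.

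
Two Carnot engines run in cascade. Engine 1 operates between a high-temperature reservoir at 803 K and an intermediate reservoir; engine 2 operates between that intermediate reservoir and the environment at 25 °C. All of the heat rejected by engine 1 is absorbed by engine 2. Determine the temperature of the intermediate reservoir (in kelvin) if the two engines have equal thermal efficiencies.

T_m ≈ 489.3 K

T_C = 25 °C → 25 + 273.15 = 298.15 K.
Equal efficiencies require 1 − T_m/T_H = 1 − T_C/T_m, i.e. T_m/T_H = T_C/T_m, so T_m = √(T_H·T_C) = √(803.00 × 298.15) = 489.3 K.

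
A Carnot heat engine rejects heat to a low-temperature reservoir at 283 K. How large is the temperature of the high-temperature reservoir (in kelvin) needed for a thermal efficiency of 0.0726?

From η = 1 − T_C/T_H, solving for T_H gives T_H = T_C/(1 − η) = 283.00/(1 − 0.0726) = 305.2 K.

T_H ≈ 305.2 K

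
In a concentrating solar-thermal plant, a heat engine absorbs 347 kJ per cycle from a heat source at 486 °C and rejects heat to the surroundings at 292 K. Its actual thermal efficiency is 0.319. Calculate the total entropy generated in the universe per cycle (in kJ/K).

T_H = 486 °C → 486 + 273.15 = 759.15 K.
W = η·Q_H = 0.319 × 347 = 110.7 kJ, so Q_C = Q_H − W = 236.3 kJ.
Reservoir entropy changes: ΔS_H = −Q_H/T_H = −347/759.15 = -0.4571 kJ/K and ΔS_C = +Q_C/T_C = 236.3/292.00 = 0.8093 kJ/K.
ΔS_univ = −Q_H/T_H + Q_C/T_C = 0.352 kJ/K (> 0, since η = 0.319 < η_Carnot = 0.615).

ΔS_univ ≈ 0.352 kJ/K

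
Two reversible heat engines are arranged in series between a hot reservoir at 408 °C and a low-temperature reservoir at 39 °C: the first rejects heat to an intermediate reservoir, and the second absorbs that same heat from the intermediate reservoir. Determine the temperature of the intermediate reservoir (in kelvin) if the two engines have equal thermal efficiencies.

T_H = 408 °C → 408 + 273.15 = 681.15 K.
T_C = 39 °C → 39 + 273.15 = 312.15 K.
Equal efficiencies require 1 − T_m/T_H = 1 − T_C/T_m, i.e. T_m/T_H = T_C/T_m, so T_m = √(T_H·T_C) = √(681.15 × 312.15) = 461.1 K.

T_m ≈ 461.1 K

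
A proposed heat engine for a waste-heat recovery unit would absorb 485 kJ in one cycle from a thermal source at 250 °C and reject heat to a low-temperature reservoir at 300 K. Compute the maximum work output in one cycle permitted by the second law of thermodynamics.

W_max ≈ 207 kJ

T_H = 250 °C → 250 + 273.15 = 523.15 K.
No engine can exceed the Carnot limit: η_max = 1 − T_C/T_H = 1 − 300.00/523.15 = 0.4266.
W_max = η_max · Q_H = 0.4266 × 485 = 207 kJ.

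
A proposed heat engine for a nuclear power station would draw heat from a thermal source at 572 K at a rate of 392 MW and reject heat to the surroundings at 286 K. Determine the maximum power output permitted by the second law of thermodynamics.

The second-law ceiling is the Carnot efficiency, η_max = 1 − T_C/T_H = 1 − 286.00/572.00 = 0.5000.
W_max = η_max · Q_H = 0.5000 × 392 = 196 MW.

Ẇ_max ≈ 196 MW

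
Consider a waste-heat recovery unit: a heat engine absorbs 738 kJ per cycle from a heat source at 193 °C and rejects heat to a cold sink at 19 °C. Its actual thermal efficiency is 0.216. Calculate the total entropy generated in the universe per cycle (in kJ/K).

T_H = 193 °C → 193 + 273.15 = 466.15 K.
T_C = 19 °C → 19 + 273.15 = 292.15 K.
W = η·Q_H = 0.216 × 738 = 159.4 kJ, so Q_C = Q_H − W = 578.6 kJ.
Entropy balance on the reservoirs: −Q_H/T_H = -1.583 kJ/K, +Q_C/T_C = 1.980 kJ/K.
ΔS_univ = −Q_H/T_H + Q_C/T_C = 0.3973 kJ/K (> 0, since η = 0.216 < η_Carnot = 0.373).

ΔS_univ ≈ 0.3973 kJ/K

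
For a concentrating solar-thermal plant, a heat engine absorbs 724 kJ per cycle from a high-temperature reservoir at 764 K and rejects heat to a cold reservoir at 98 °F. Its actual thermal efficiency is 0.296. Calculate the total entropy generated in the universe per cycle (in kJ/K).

T_C = 98 °F → (98 − 32) × 5/9 = 36.67 °C = 309.82 K.
W = η·Q_H = 0.296 × 724 = 214.3 kJ, so Q_C = Q_H − W = 509.7 kJ.
The hot reservoir loses entropy Q_H/T_H = 724/764.00 = 0.9476 kJ/K; the cold reservoir gains Q_C/T_C = 509.7/309.82 = 1.645 kJ/K.
ΔS_univ = −Q_H/T_H + Q_C/T_C = 0.698 kJ/K (> 0, since η = 0.296 < η_Carnot = 0.594).

ΔS_univ ≈ 0.698 kJ/K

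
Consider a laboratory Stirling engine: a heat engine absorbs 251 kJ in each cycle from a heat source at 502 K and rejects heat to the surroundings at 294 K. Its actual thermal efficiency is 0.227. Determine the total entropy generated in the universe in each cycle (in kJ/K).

W = η·Q_H = 0.227 × 251 = 56.98 kJ, so Q_C = Q_H − W = 194.0 kJ.
Entropy balance on the reservoirs: −Q_H/T_H = -0.5000 kJ/K, +Q_C/T_C = 0.6599 kJ/K.
ΔS_univ = −Q_H/T_H + Q_C/T_C = 0.160 kJ/K (> 0, since η = 0.227 < η_Carnot = 0.414).

ΔS_univ ≈ 0.160 kJ/K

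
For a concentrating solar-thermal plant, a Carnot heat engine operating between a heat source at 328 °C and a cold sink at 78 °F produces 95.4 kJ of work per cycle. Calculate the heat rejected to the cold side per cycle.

T_H = 328 °C → 328 + 273.15 = 601.15 K.
T_C = 78 °F → (78 − 32) × 5/9 = 25.56 °C = 298.71 K.
Since the cycle is reversible, η = 1 − T_C/T_H = 1 − 298.71/601.15 = 0.5031.
Since Q_C/Q_H = T_C/T_H and Q_H = W/η, Q_C = W·T_C/(T_H − T_C) = 95.4 × 298.71/302.44 = 94.22 kJ.

Q_C ≈ 94.22 kJ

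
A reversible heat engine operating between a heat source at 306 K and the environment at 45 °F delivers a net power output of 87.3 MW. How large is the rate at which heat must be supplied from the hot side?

T_C = 45 °F → (45 − 32) × 5/9 = 7.22 °C = 280.37 K.
Since the cycle is reversible, η = 1 − T_C/T_H = 1 − 280.37/306.00 = 0.0838.
Q_H = W/η = 87.3/0.0838 = 1040 MW.

Q̇_H ≈ 1040 MW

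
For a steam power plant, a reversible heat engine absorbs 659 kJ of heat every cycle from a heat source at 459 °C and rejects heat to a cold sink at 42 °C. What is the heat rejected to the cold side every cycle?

Q_C ≈ 283.7 kJ

T_H = 459 °C → 459 + 273.15 = 732.15 K.
T_C = 42 °C → 42 + 273.15 = 315.15 K.
Since the cycle is reversible, η = 1 − T_C/T_H = 1 − 315.15/732.15 = 0.5696.
For a reversible cycle Q_C/Q_H = T_C/T_H, so Q_C = 659 × 315.15/732.15 = 283.7 kJ.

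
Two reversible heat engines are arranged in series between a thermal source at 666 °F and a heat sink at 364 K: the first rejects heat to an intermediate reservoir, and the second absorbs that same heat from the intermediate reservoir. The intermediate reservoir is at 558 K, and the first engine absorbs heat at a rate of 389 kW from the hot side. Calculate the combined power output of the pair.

Ẇ_total ≈ 162.6 kW

T_H = 666 °F → (666 − 32) × 5/9 = 352.22 °C = 625.37 K.
Two reversible stages in series are equivalent to a single Carnot engine between T_H and T_C, so η_total = 1 − T_C/T_H = 1 − 364.00/625.37 = 0.4179.
W_total = η_total · Q_H = 0.4179 × 389 = 162.6 kW.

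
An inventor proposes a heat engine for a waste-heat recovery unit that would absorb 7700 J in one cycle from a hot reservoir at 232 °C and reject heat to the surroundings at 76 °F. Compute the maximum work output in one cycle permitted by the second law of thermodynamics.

T_H = 232 °C → 232 + 273.15 = 505.15 K.
T_C = 76 °F → (76 − 32) × 5/9 = 24.44 °C = 297.59 K.
The second-law ceiling is the Carnot efficiency, η_max = 1 − T_C/T_H = 1 − 297.59/505.15 = 0.4109.
W_max = η_max · Q_H = 0.4109 × 7700 = 3160 J.

W_max ≈ 3160 J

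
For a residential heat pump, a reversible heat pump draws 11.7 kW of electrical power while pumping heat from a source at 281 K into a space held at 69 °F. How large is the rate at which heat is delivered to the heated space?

Q̇_H ≈ 270 kW

T_H = 69 °F → (69 − 32) × 5/9 = 20.56 °C = 293.71 K.
COP_HP = T_H/(T_H − T_C) = 293.71/12.71 = 23.1163.
Q_H = COP_HP · W = 23.1163 × 11.7 = 270 kW.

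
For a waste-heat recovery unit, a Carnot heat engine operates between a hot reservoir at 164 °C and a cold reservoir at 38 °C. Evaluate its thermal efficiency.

T_H = 164 °C → 164 + 273.15 = 437.15 K.
T_C = 38 °C → 38 + 273.15 = 311.15 K.
Since the cycle is reversible, η = 1 − T_C/T_H = 1 − 311.15/437.15 = 0.2882.

η ≈ 0.2882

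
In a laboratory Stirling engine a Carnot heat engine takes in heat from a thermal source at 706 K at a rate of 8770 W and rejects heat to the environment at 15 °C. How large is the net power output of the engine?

T_C = 15 °C → 15 + 273.15 = 288.15 K.
The Carnot efficiency is η = 1 − T_C/T_H = 1 − 288.15/706.00 = 0.5919.
W = η·Q_H = 0.5919 × 8770 = 5191 W.

Ẇ ≈ 5191 W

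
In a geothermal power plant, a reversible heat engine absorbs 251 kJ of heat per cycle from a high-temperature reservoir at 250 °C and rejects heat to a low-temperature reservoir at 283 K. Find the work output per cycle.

W ≈ 115.2 kJ

T_H = 250 °C → 250 + 273.15 = 523.15 K.
Carnot efficiency: η = 1 − T_C/T_H = 1 − 283.00/523.15 = 0.4590.
W = η·Q_H = 0.4590 × 251 = 115.2 kJ.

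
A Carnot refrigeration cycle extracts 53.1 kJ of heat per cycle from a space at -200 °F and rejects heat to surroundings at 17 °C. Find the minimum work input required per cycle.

W_in ≈ 53.7 kJ

T_H = 17 °C → 17 + 273.15 = 290.15 K.
T_C = -200 °F → (-200 − 32) × 5/9 = -128.89 °C = 144.26 K.
The reversible coefficient of performance is COP_R = T_C/(T_H − T_C) = 144.26/145.89 = 0.9888.
W = Q_C/COP_R = 53.1/0.9888 = 53.7 kJ.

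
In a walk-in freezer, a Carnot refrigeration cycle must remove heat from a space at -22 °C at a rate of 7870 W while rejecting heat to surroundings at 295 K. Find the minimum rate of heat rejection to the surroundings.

T_C = -22 °C → -22 + 273.15 = 251.15 K.
For a reversible cycle Q_H/Q_C = T_H/T_C, so Q_H = Q_C·T_H/T_C = 7870 × 295.00/251.15 = 9240 W.

Q̇_H ≈ 9240 W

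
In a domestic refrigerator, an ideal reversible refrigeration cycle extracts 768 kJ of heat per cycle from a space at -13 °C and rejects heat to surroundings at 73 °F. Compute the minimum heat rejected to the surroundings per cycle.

Q_H ≈ 873.6 kJ

T_H = 73 °F → (73 − 32) × 5/9 = 22.78 °C = 295.93 K.
T_C = -13 °C → -13 + 273.15 = 260.15 K.
For a reversible cycle Q_H/Q_C = T_H/T_C, so Q_H = Q_C·T_H/T_C = 768 × 295.93/260.15 = 873.6 kJ.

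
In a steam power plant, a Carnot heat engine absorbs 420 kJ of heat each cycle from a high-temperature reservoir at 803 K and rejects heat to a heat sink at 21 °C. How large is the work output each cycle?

W ≈ 266 kJ

T_C = 21 °C → 21 + 273.15 = 294.15 K.
Carnot efficiency: η = 1 − T_C/T_H = 1 − 294.15/803.00 = 0.6337.
W = η·Q_H = 0.6337 × 420 = 266 kJ.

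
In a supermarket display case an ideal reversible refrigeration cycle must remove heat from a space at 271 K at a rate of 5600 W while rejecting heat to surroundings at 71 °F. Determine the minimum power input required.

T_H = 71 °F → (71 − 32) × 5/9 = 21.67 °C = 294.82 K.
Carnot COP: COP_R = T_C/(T_H − T_C) = 271.00/23.82 = 11.3786.
W = Q_C/COP_R = 5600/11.3786 = 492.2 W.

Ẇ_in ≈ 492.2 W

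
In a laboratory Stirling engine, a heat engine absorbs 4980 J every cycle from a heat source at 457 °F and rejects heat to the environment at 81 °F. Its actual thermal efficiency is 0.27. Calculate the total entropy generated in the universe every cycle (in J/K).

T_H = 457 °F → (457 − 32) × 5/9 = 236.11 °C = 509.26 K.
T_C = 81 °F → (81 − 32) × 5/9 = 27.22 °C = 300.37 K.
W = η·Q_H = 0.27 × 4980 = 1345 J, so Q_C = Q_H − W = 3635 J.
Reservoir entropy changes: ΔS_H = −Q_H/T_H = −4980/509.26 = -9.779 J/K and ΔS_C = +Q_C/T_C = 3635/300.37 = 12.10 J/K.
ΔS_univ = −Q_H/T_H + Q_C/T_C = 2.32 J/K (> 0, since η = 0.27 < η_Carnot = 0.410).

ΔS_univ ≈ 2.32 J/K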